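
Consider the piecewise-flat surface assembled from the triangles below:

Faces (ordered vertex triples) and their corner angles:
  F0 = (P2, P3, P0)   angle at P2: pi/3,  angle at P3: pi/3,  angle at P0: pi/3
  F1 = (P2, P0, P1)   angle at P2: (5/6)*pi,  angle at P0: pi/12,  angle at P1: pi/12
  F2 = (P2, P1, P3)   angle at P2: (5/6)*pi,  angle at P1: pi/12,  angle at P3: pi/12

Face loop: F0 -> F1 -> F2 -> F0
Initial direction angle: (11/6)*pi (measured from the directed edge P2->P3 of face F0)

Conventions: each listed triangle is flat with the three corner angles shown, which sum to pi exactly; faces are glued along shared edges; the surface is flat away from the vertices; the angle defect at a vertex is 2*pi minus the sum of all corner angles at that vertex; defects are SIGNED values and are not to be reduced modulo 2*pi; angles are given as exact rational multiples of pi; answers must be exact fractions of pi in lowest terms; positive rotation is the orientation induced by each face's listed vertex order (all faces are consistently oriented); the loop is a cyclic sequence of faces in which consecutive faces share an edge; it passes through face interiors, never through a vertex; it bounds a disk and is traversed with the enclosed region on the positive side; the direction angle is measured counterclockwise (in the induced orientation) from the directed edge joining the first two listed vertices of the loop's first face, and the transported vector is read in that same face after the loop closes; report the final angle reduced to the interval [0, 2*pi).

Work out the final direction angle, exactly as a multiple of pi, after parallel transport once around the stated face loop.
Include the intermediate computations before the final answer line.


enclosed vertex P2: corner angles sum to 2*pi, defect = 2*pi - 2*pi = 0
transport around the loop rotates by the sum of enclosed defects; add to the initial angle mod 2*pi
final angle = (11/6)*pi + 0 = (11/6)*pi (mod 2*pi)

Answer: final direction angle = (11/6)*pi


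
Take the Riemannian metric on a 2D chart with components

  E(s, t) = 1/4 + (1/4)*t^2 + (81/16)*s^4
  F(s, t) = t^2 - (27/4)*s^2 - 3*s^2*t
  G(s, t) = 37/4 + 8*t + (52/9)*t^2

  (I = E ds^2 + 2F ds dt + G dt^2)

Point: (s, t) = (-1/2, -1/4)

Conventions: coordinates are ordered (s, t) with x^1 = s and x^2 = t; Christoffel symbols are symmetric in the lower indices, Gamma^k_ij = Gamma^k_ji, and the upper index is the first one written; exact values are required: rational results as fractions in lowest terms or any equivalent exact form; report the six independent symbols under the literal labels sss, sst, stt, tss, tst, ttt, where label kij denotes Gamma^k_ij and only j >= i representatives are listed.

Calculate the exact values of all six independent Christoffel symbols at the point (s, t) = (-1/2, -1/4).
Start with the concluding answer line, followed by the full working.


Answer: Gamma_sss = -4230/10891, Gamma_sst = -2192/10891, Gamma_stt = -26912/10891, Gamma_tss = 63009/87128, Gamma_tst = -414/10891, Gamma_ttt = -1426/10891

E = 149/256, F = -23/16, G = 137/18 at the point
E_s = -81/32, E_t = -1/8, F_s = 6, F_t = -5/4, G_s = 0, G_t = 46/9
EG - F^2 = 10891/4608;  g^inv = (4608/10891) * [[137/18, 23/16], [23/16, 149/256]]
first-kind symbols [ij,l] = (1/2)(d_i g_jl + d_j g_il - d_l g_ij): [ss,s] = E_s/2 = -81/64, [ss,t] = F_s - E_t/2 = 97/16, [st,s] = E_t/2 = -1/16, [st,t] = G_s/2 = 0, [tt,s] = F_t - G_s/2 = -5/4, [tt,t] = G_t/2 = 23/9
Gamma^s_ij = (G*[ij,s] - F*[ij,t])/(EG - F^2), Gamma^t_ij = (E*[ij,t] - F*[ij,s])/(EG - F^2)


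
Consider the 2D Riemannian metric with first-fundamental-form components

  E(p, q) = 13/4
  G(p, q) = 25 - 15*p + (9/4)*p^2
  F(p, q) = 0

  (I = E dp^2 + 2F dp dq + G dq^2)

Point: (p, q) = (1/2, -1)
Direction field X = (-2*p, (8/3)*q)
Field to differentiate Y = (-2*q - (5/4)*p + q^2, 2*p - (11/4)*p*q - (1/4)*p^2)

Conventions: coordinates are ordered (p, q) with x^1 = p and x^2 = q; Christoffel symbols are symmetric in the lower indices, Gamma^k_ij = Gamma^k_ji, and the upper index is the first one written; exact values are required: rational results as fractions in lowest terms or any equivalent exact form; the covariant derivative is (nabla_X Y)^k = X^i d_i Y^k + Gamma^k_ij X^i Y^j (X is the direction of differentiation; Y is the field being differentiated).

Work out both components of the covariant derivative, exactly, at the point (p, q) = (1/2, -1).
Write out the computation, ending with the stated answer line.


E = 13/4, F = 0, G = 289/16 at the point
E_p = 0, E_q = 0, F_p = 0, F_q = 0, G_p = -51/4, G_q = 0
EG - F^2 = 3757/64;  g^inv = (64/3757) * [[289/16, 0], [0, 13/4]]
first-kind symbols [ij,l] = (1/2)(d_i g_jl + d_j g_il - d_l g_ij): [pp,p] = E_p/2 = 0, [pp,q] = F_p - E_q/2 = 0, [pq,p] = E_q/2 = 0, [pq,q] = G_p/2 = -51/8, [qq,p] = F_q - G_p/2 = 51/8, [qq,q] = G_q/2 = 0
Gamma^p_ij = (G*[ij,p] - F*[ij,q])/(EG - F^2), Gamma^q_ij = (E*[ij,q] - F*[ij,p])/(EG - F^2)
Gamma_ppp = 0, Gamma_ppq = 0, Gamma_pqq = 51/26, Gamma_qpp = 0, Gamma_qpq = -6/17, Gamma_qqq = 0
X = (-1, -8/3), Y = (19/8, 37/16) at the point

Answer: (nabla_X Y)^p = -7/39, (nabla_X Y)^q = 905/408


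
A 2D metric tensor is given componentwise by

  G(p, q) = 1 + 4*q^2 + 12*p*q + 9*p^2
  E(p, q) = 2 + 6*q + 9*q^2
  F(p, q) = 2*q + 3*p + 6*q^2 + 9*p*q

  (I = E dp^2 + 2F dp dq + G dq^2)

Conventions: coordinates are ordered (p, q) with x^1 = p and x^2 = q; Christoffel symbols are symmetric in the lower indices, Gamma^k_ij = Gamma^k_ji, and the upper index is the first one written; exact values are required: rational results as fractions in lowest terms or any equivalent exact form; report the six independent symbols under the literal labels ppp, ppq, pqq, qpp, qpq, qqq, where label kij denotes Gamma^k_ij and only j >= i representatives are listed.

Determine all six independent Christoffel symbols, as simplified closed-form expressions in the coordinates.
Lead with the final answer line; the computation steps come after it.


Answer: Gamma_ppp = 0, Gamma_ppq = (9*q + 3)/(9*p^2 + 12*p*q + 13*q^2 + 6*q + 2), Gamma_pqq = (6*q + 2)/(9*p^2 + 12*p*q + 13*q^2 + 6*q + 2), Gamma_qpp = 0, Gamma_qpq = (9*p + 6*q)/(9*p^2 + 12*p*q + 13*q^2 + 6*q + 2), Gamma_qqq = (6*p + 4*q)/(9*p^2 + 12*p*q + 13*q^2 + 6*q + 2)

E = 2 + 6*q + 9*q^2; F = 2*q + 3*p + 6*q^2 + 9*p*q; G = 1 + 4*q^2 + 12*p*q + 9*p^2
Gamma^k_ij = (1/2) g^{kl} (d_i g_jl + d_j g_il - d_l g_ij), with g^inv = (1/(EG-F^2)) [[G, -F], [-F, E]]
first partials: E_p = 0, E_q = 6 + 18*q, F_p = 3 + 9*q, F_q = 2 + 12*q + 9*p, G_p = 12*q + 18*p, G_q = 8*q + 12*p
D = EG - F^2 = 2 + 6*q + 13*q^2 + 12*p*q + 9*p^2
expanded: Gamma^p_pp = (G E_p - 2F F_p + F E_q)/(2D), Gamma^p_pq = (G E_q - F G_p)/(2D), Gamma^p_qq = (2G F_q - G G_p - F G_q)/(2D), Gamma^q_pp = (2E F_p - E E_q - F E_p)/(2D), Gamma^q_pq = (E G_p - F E_q)/(2D), Gamma^q_qq = (E G_q - 2F F_q + F G_p)/(2D); substitute and cancel common factors


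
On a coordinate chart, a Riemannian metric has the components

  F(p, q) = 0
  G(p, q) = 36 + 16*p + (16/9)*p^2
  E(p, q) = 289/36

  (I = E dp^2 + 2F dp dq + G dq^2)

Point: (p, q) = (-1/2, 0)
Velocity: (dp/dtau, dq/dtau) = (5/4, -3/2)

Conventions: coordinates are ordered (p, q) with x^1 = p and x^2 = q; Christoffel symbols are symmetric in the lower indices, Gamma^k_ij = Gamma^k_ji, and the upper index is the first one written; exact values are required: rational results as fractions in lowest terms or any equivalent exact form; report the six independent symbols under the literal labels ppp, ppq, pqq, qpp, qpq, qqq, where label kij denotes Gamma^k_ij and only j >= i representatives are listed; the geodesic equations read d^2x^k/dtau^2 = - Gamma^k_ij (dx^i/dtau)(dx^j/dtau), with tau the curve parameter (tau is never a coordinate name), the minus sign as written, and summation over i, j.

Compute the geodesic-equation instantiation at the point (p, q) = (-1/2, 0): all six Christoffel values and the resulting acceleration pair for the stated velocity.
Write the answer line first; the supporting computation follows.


Answer: Gamma_ppp = 0, Gamma_ppq = 0, Gamma_pqq = -256/289, Gamma_qpp = 0, Gamma_qpq = 1/4, Gamma_qqq = 0; accelerations (d^2p/dtau^2, d^2q/dtau^2) = (576/289, 15/16)

E = 289/36, F = 0, G = 256/9 at the point
E_p = 0, E_q = 0, F_p = 0, F_q = 0, G_p = 128/9, G_q = 0
EG - F^2 = 18496/81;  g^inv = (81/18496) * [[256/9, 0], [0, 289/36]]
first-kind symbols [ij,l] = (1/2)(d_i g_jl + d_j g_il - d_l g_ij): [pp,p] = E_p/2 = 0, [pp,q] = F_p - E_q/2 = 0, [pq,p] = E_q/2 = 0, [pq,q] = G_p/2 = 64/9, [qq,p] = F_q - G_p/2 = -64/9, [qq,q] = G_q/2 = 0
Gamma^p_ij = (G*[ij,p] - F*[ij,q])/(EG - F^2), Gamma^q_ij = (E*[ij,q] - F*[ij,p])/(EG - F^2)
Gamma_ppp = 0, Gamma_ppq = 0, Gamma_pqq = -256/289, Gamma_qpp = 0, Gamma_qpq = 1/4, Gamma_qqq = 0
d^2p/dtau^2 = -(Gamma_ppp*(5/4)^2 + 2*Gamma_ppq*(5/4)*(-3/2) + Gamma_pqq*(-3/2)^2) = 576/289
d^2q/dtau^2 = -(Gamma_qpp*(5/4)^2 + 2*Gamma_qpq*(5/4)*(-3/2) + Gamma_qqq*(-3/2)^2) = 15/16


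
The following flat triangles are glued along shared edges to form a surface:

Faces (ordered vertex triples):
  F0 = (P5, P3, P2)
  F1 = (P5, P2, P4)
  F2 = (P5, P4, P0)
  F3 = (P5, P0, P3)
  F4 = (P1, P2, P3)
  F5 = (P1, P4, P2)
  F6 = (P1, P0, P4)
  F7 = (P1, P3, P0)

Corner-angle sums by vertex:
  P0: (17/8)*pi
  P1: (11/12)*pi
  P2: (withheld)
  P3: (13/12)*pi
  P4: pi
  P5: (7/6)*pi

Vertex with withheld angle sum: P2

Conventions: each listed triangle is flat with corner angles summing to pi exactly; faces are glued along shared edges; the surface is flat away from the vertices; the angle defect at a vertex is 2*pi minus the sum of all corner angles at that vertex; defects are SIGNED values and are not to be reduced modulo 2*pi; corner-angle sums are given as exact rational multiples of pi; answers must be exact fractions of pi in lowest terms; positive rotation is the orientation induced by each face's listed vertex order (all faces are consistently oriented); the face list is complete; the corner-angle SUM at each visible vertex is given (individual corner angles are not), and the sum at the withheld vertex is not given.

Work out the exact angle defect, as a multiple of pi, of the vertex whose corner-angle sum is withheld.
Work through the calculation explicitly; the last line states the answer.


V = 6, E = 12, F = 8; chi = V - E + F = 2
Gauss-Bonnet: total defect = 2*pi*chi = 4*pi; visible defects sum to (89/24)*pi

Answer: defect(P2) = (7/24)*pi


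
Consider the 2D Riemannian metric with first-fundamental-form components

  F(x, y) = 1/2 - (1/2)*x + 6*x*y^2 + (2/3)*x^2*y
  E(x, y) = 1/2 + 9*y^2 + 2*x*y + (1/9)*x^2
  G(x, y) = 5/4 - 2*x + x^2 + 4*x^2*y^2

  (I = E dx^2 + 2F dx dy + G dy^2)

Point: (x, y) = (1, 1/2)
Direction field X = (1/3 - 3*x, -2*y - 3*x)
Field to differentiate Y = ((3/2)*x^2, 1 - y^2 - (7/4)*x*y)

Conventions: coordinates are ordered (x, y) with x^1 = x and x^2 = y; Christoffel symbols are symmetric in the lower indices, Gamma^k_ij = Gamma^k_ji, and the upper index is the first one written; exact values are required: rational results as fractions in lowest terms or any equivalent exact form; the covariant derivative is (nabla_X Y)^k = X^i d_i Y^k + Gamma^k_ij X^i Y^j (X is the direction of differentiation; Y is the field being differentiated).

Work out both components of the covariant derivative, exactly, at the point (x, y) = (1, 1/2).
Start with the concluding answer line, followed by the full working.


Answer: (nabla_X Y)^x = -10044/211, (nabla_X Y)^y = 50608/633

E = 139/36, F = 11/6, G = 5/4 at the point
E_x = 11/9, E_y = 11, F_x = 5/3, F_y = 20/3, G_x = 2, G_y = 4
EG - F^2 = 211/144;  g^inv = (144/211) * [[5/4, -11/6], [-11/6, 139/36]]
first-kind symbols [ij,l] = (1/2)(d_i g_jl + d_j g_il - d_l g_ij): [xx,x] = E_x/2 = 11/18, [xx,y] = F_x - E_y/2 = -23/6, [xy,x] = E_y/2 = 11/2, [xy,y] = G_x/2 = 1, [yy,x] = F_y - G_x/2 = 17/3, [yy,y] = G_y/2 = 2
Gamma^x_ij = (G*[ij,x] - F*[ij,y])/(EG - F^2), Gamma^y_ij = (E*[ij,y] - F*[ij,x])/(EG - F^2)
Gamma_xxx = 1122/211, Gamma_xxy = 726/211, Gamma_xyy = 492/211, Gamma_yxx = -6878/633, Gamma_yxy = -896/211, Gamma_yyy = -384/211
X = (-8/3, -4), Y = (3/2, -1/8) at the point


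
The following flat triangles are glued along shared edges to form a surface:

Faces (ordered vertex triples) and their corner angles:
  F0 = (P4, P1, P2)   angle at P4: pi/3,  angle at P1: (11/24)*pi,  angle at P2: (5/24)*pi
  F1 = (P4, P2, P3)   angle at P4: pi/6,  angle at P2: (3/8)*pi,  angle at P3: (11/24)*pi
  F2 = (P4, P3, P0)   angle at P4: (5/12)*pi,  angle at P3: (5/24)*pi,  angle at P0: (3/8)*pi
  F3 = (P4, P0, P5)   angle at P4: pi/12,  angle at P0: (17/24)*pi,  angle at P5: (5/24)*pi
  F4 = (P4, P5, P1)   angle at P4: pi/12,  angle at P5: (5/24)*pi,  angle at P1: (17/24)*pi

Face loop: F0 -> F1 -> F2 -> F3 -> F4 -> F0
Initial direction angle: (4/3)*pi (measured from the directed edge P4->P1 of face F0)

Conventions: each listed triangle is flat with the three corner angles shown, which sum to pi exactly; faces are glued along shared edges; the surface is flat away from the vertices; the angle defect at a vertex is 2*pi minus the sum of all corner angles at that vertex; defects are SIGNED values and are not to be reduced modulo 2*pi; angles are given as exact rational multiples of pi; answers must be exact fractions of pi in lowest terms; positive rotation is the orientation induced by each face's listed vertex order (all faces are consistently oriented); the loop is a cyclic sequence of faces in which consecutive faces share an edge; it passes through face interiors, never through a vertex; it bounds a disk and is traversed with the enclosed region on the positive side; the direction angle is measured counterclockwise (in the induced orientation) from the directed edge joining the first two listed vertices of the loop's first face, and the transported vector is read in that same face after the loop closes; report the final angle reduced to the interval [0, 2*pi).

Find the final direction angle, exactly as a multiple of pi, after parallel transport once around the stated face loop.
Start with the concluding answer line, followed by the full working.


Answer: final direction angle = pi/4

enclosed vertex P4: corner angles sum to (13/12)*pi, defect = 2*pi - (13/12)*pi = (11/12)*pi
final direction = starting direction + enclosed defect total, reduced mod 2*pi (induced orientation)
final angle = (4/3)*pi + (11/12)*pi = pi/4 (mod 2*pi)


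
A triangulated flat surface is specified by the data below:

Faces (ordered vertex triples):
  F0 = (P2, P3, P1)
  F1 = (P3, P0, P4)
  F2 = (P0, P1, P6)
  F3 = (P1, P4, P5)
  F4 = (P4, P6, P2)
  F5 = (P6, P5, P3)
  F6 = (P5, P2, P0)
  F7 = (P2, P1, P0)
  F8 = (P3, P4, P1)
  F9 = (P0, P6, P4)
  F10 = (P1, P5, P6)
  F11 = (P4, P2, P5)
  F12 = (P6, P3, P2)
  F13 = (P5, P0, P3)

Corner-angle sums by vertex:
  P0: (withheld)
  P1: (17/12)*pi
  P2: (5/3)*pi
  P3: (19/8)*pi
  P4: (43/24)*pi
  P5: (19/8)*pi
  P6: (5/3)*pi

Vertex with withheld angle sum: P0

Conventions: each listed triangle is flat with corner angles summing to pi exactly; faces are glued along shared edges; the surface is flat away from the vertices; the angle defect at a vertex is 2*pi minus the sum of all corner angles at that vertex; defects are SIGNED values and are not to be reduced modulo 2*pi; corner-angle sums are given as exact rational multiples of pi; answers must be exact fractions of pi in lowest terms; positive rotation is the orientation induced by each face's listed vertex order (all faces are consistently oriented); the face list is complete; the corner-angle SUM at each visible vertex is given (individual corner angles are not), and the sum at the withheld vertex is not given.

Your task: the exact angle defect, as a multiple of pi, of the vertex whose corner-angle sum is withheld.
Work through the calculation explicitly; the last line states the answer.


V = 7, E = 21, F = 14; chi = V - E + F = 0
Gauss-Bonnet: total defect = 2*pi*chi = 0; visible defects sum to (17/24)*pi

Answer: defect(P0) = (-17/24)*pi


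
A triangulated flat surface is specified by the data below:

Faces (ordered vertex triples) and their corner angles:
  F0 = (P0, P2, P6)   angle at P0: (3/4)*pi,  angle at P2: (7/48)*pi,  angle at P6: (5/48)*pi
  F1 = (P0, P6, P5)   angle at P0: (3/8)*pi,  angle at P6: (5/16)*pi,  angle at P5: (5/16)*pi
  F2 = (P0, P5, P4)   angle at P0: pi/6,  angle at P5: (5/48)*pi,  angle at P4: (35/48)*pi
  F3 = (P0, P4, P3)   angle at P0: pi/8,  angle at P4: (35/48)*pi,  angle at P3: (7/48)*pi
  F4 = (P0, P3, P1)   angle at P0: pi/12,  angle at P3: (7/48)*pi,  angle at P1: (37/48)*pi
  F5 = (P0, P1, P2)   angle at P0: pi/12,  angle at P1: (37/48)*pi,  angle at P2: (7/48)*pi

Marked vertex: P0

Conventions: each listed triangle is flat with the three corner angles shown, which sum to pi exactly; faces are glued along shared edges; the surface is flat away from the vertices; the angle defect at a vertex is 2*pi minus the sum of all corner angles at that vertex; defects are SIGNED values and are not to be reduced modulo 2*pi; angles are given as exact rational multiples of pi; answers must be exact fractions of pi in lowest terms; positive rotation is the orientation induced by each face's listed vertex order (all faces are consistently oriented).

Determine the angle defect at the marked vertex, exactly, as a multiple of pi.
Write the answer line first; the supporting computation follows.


Answer: defect(P0) = (5/12)*pi

Sum of corner angles at P0: (19/12)*pi
defect = 2*pi - (19/12)*pi


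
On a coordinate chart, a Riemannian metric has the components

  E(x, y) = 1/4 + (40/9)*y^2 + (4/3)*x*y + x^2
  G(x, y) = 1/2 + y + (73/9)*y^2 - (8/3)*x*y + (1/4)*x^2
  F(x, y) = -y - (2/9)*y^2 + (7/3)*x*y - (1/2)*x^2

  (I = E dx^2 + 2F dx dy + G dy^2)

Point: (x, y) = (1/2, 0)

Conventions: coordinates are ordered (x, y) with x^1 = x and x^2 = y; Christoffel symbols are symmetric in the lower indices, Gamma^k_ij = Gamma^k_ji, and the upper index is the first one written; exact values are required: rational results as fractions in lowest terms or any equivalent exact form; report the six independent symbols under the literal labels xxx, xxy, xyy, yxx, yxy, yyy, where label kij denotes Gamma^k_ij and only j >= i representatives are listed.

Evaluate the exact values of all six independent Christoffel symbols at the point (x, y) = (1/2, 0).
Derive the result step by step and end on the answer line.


E = 1/2, F = -1/8, G = 9/16 at the point
E_x = 1, E_y = 2/3, F_x = -1/2, F_y = 1/6, G_x = 1/4, G_y = -1/3
EG - F^2 = 17/64;  g^inv = (64/17) * [[9/16, 1/8], [1/8, 1/2]]
first-kind symbols [ij,l] = (1/2)(d_i g_jl + d_j g_il - d_l g_ij): [xx,x] = E_x/2 = 1/2, [xx,y] = F_x - E_y/2 = -5/6, [xy,x] = E_y/2 = 1/3, [xy,y] = G_x/2 = 1/8, [yy,x] = F_y - G_x/2 = 1/24, [yy,y] = G_y/2 = -1/6
Gamma^x_ij = (G*[ij,x] - F*[ij,y])/(EG - F^2), Gamma^y_ij = (E*[ij,y] - F*[ij,x])/(EG - F^2)

Answer: Gamma_xxx = 2/3, Gamma_xxy = 13/17, Gamma_xyy = 1/102, Gamma_yxx = -4/3, Gamma_yxy = 20/51, Gamma_yyy = -5/17


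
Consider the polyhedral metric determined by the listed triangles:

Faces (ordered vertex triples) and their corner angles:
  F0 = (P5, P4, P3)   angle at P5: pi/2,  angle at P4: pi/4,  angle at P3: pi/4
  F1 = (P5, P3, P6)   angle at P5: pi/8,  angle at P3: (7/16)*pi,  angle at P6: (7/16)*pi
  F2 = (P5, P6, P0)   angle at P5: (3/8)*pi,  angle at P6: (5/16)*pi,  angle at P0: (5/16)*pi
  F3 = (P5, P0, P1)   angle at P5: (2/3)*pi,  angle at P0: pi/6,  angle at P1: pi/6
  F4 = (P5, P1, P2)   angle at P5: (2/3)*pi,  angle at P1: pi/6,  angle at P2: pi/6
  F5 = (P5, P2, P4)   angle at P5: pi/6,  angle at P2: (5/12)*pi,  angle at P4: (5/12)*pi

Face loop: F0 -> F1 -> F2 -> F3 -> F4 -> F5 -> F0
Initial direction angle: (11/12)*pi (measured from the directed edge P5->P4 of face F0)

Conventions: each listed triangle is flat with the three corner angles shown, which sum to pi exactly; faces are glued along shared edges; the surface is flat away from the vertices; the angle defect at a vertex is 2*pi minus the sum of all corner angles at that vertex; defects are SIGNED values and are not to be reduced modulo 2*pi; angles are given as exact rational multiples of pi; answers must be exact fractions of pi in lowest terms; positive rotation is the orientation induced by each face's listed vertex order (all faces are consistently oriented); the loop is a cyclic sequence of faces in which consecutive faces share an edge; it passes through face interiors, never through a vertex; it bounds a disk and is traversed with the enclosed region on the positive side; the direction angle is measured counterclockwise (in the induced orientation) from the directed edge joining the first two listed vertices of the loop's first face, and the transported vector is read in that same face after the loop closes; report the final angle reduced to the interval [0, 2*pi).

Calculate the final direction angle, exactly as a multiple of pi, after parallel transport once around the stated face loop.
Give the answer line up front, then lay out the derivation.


Answer: final direction angle = (5/12)*pi

enclosed vertex P5: corner angles sum to (5/2)*pi, defect = 2*pi - (5/2)*pi = -pi/2
transport around the loop rotates by the sum of enclosed defects; add to the initial angle mod 2*pi
final angle = (11/12)*pi - pi/2 = (5/12)*pi (mod 2*pi)


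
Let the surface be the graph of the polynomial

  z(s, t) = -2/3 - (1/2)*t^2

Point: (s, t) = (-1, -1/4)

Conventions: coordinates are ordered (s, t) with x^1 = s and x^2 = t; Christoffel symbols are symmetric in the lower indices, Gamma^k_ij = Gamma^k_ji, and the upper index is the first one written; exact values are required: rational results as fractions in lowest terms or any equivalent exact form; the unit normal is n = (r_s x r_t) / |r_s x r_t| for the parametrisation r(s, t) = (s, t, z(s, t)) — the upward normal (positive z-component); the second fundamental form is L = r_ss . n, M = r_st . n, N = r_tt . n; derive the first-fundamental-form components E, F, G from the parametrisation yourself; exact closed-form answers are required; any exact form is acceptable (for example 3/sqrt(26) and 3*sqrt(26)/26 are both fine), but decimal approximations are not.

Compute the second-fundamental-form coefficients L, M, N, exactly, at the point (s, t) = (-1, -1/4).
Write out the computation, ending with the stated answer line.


z_s = 0, z_t = 1/4, z_ss = 0, z_st = 0, z_tt = -1
E = 1, F = 0, G = 17/16; answer radicand W^2 = 17/16
unnormalised second-form numerators: l = 0, m = 0, n = -1; L = l/sqrt(17/16), and similarly M = m/sqrt(W^2), N = n/sqrt(W^2)

Answer: L = 0, M = 0, N = -4*sqrt(17)/17


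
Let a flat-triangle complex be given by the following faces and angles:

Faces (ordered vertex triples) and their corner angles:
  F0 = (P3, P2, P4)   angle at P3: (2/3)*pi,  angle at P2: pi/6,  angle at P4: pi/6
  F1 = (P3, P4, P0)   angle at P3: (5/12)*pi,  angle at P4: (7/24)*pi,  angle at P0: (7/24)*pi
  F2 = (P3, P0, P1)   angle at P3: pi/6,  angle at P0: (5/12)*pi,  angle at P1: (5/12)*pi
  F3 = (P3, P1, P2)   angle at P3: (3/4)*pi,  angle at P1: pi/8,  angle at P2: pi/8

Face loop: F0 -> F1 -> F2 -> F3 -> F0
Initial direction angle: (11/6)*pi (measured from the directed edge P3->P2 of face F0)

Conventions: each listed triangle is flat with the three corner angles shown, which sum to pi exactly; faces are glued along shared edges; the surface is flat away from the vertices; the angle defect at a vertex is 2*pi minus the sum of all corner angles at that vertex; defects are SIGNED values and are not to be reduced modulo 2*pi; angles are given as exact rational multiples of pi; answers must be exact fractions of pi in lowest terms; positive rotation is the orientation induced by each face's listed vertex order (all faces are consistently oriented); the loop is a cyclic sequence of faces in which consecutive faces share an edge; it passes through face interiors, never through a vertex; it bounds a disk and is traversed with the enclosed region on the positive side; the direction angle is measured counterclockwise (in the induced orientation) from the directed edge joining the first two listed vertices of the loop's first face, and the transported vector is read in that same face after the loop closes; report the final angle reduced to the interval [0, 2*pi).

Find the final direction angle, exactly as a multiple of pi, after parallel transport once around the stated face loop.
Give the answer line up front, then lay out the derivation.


Answer: final direction angle = (11/6)*pi

enclosed vertex P3: corner angles sum to 2*pi, defect = 2*pi - 2*pi = 0
holonomy = initial angle + sum of enclosed defects (mod 2*pi), positive in the induced orientation
final angle = (11/6)*pi + 0 = (11/6)*pi (mod 2*pi)


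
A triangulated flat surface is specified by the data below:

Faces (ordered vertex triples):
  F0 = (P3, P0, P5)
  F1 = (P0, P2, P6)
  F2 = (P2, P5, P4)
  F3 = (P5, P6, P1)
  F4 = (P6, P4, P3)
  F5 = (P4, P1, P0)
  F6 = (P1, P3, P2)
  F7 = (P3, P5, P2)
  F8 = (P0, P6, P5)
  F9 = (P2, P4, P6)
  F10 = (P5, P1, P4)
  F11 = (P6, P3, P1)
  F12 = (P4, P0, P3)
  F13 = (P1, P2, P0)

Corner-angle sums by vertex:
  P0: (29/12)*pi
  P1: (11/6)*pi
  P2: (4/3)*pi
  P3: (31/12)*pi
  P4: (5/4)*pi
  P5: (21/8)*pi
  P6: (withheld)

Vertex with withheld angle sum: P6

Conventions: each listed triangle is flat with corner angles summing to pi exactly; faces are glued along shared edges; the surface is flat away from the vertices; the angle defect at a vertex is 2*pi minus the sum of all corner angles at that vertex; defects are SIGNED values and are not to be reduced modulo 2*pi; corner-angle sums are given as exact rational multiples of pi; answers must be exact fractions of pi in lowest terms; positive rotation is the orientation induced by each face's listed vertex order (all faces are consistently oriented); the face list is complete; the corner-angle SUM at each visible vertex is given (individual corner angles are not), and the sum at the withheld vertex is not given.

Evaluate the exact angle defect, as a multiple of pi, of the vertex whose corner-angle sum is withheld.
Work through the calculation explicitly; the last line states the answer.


V = 7, E = 21, F = 14; chi = V - E + F = 0
Gauss-Bonnet: total defect = 2*pi*chi = 0; visible defects sum to -pi/24

Answer: defect(P6) = pi/24


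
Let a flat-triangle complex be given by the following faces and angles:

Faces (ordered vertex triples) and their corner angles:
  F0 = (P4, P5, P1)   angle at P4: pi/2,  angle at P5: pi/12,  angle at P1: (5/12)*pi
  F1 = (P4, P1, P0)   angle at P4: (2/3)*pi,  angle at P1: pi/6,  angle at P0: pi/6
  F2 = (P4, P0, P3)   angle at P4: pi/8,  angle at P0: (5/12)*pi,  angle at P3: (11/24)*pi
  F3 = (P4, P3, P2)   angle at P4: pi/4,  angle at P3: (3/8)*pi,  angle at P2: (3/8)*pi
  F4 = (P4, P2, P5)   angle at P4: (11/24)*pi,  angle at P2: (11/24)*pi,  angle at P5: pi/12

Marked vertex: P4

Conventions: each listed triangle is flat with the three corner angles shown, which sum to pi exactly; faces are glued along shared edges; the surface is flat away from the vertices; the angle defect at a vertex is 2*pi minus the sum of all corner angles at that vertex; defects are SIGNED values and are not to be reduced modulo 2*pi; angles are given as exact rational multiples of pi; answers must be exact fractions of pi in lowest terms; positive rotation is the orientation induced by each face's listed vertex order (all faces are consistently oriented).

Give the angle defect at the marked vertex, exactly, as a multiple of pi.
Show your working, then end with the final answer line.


Sum of corner angles at P4: 2*pi
defect = 2*pi - 2*pi

Answer: defect(P4) = 0


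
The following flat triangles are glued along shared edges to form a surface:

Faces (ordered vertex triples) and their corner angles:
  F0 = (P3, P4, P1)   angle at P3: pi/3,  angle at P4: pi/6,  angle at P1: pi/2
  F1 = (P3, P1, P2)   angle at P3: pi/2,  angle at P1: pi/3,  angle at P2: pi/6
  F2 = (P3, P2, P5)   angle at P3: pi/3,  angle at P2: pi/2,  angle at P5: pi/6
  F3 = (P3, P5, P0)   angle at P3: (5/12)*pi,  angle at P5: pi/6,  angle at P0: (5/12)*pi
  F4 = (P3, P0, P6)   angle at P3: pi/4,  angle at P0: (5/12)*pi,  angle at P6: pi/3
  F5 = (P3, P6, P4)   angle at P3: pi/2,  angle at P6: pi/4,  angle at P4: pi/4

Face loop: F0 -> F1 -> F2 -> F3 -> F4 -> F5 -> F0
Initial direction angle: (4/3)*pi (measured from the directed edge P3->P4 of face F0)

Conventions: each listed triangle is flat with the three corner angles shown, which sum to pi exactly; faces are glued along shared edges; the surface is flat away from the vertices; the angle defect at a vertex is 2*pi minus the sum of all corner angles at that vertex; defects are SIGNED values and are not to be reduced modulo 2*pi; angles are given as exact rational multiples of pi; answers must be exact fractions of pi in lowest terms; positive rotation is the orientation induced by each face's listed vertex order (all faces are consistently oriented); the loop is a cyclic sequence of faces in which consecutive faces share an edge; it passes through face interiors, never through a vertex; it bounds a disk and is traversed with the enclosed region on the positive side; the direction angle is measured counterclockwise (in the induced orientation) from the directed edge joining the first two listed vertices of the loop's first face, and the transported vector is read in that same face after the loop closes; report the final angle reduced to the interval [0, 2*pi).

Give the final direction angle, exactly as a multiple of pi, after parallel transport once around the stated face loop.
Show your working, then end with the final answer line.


enclosed vertex P3: corner angles sum to (7/3)*pi, defect = 2*pi - (7/3)*pi = -pi/3
by Gauss-Bonnet the loop rotates the vector by the enclosed defect sum (positive orientation, mod 2*pi)
final angle = (4/3)*pi - pi/3 = pi (mod 2*pi)

Answer: final direction angle = pi


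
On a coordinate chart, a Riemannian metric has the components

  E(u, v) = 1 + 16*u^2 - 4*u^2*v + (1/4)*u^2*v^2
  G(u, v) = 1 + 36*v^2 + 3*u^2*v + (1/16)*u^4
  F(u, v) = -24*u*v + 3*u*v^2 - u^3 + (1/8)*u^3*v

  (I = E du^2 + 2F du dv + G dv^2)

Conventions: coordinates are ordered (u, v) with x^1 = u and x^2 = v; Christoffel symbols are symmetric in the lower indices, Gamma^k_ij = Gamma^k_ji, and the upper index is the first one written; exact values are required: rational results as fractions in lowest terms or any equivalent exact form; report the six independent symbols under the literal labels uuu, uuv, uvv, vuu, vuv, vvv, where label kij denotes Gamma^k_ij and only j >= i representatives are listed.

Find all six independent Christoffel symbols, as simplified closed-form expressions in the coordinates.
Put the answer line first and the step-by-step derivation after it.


Answer: Gamma_uuu = (4*u*v^2 - 64*u*v + 256*u)/(u^4 + 4*u^2*v^2 - 16*u^2*v + 256*u^2 + 576*v^2 + 16), Gamma_uuv = (4*u^2*v - 32*u^2)/(u^4 + 4*u^2*v^2 - 16*u^2*v + 256*u^2 + 576*v^2 + 16), Gamma_uvv = (48*u*v - 384*u)/(u^4 + 4*u^2*v^2 - 16*u^2*v + 256*u^2 + 576*v^2 + 16), Gamma_vuu = (2*u^2*v - 16*u^2 + 48*v^2 - 384*v)/(u^4 + 4*u^2*v^2 - 16*u^2*v + 256*u^2 + 576*v^2 + 16), Gamma_vuv = (2*u^3 + 48*u*v)/(u^4 + 4*u^2*v^2 - 16*u^2*v + 256*u^2 + 576*v^2 + 16), Gamma_vvv = (24*u^2 + 576*v)/(u^4 + 4*u^2*v^2 - 16*u^2*v + 256*u^2 + 576*v^2 + 16)

E = 1 + 16*u^2 - 4*u^2*v + (1/4)*u^2*v^2; F = -24*u*v + 3*u*v^2 - u^3 + (1/8)*u^3*v; G = 1 + 36*v^2 + 3*u^2*v + (1/16)*u^4
Gamma^k_ij = (1/2) g^{kl} (d_i g_jl + d_j g_il - d_l g_ij), with g^inv = (1/(EG-F^2)) [[G, -F], [-F, E]]
first partials: E_u = 32*u - 8*u*v + (1/2)*u*v^2, E_v = -4*u^2 + (1/2)*u^2*v, F_u = -24*v + 3*v^2 - 3*u^2 + (3/8)*u^2*v, F_v = -24*u + 6*u*v + (1/8)*u^3, G_u = 6*u*v + (1/4)*u^3, G_v = 72*v + 3*u^2
D = EG - F^2 = 1 + 36*v^2 + 16*u^2 - u^2*v + (1/4)*u^2*v^2 + (1/16)*u^4
expanded: Gamma^u_uu = (G E_u - 2F F_u + F E_v)/(2D), Gamma^u_uv = (G E_v - F G_u)/(2D), Gamma^u_vv = (2G F_v - G G_u - F G_v)/(2D), Gamma^v_uu = (2E F_u - E E_v - F E_u)/(2D), Gamma^v_uv = (E G_u - F E_v)/(2D), Gamma^v_vv = (E G_v - 2F F_v + F G_u)/(2D); substitute and cancel common factors


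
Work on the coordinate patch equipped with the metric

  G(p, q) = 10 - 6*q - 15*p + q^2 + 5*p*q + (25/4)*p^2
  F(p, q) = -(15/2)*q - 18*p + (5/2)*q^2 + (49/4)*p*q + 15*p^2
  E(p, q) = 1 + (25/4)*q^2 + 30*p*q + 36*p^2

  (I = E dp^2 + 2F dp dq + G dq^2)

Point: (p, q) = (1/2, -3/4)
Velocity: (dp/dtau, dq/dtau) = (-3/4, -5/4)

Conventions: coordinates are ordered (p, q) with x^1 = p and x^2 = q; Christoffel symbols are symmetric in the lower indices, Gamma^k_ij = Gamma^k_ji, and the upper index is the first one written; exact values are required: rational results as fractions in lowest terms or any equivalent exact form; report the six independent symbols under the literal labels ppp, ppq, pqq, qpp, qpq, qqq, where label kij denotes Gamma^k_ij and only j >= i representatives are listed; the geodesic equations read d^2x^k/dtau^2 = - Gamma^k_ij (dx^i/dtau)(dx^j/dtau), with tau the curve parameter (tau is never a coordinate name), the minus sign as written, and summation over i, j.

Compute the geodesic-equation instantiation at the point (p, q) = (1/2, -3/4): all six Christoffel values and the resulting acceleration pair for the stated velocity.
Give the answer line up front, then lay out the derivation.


Answer: Gamma_ppp = 432/545, Gamma_ppq = 36/109, Gamma_pqq = 72/545, Gamma_qpp = -192/109, Gamma_qpq = -80/109, Gamma_qqq = -32/109; accelerations (d^2p/dtau^2, d^2q/dtau^2) = (-693/545, 308/109)

E = 145/64, F = -45/16, G = 29/4 at the point
E_p = 27/2, E_q = 45/8, F_p = -195/16, F_q = -41/8, G_p = -25/2, G_q = -5
EG - F^2 = 545/64;  g^inv = (64/545) * [[29/4, 45/16], [45/16, 145/64]]
first-kind symbols [ij,l] = (1/2)(d_i g_jl + d_j g_il - d_l g_ij): [pp,p] = E_p/2 = 27/4, [pp,q] = F_p - E_q/2 = -15, [pq,p] = E_q/2 = 45/16, [pq,q] = G_p/2 = -25/4, [qq,p] = F_q - G_p/2 = 9/8, [qq,q] = G_q/2 = -5/2
Gamma^p_ij = (G*[ij,p] - F*[ij,q])/(EG - F^2), Gamma^q_ij = (E*[ij,q] - F*[ij,p])/(EG - F^2)
Gamma_ppp = 432/545, Gamma_ppq = 36/109, Gamma_pqq = 72/545, Gamma_qpp = -192/109, Gamma_qpq = -80/109, Gamma_qqq = -32/109
d^2p/dtau^2 = -(Gamma_ppp*(-3/4)^2 + 2*Gamma_ppq*(-3/4)*(-5/4) + Gamma_pqq*(-5/4)^2) = -693/545
d^2q/dtau^2 = -(Gamma_qpp*(-3/4)^2 + 2*Gamma_qpq*(-3/4)*(-5/4) + Gamma_qqq*(-5/4)^2) = 308/109


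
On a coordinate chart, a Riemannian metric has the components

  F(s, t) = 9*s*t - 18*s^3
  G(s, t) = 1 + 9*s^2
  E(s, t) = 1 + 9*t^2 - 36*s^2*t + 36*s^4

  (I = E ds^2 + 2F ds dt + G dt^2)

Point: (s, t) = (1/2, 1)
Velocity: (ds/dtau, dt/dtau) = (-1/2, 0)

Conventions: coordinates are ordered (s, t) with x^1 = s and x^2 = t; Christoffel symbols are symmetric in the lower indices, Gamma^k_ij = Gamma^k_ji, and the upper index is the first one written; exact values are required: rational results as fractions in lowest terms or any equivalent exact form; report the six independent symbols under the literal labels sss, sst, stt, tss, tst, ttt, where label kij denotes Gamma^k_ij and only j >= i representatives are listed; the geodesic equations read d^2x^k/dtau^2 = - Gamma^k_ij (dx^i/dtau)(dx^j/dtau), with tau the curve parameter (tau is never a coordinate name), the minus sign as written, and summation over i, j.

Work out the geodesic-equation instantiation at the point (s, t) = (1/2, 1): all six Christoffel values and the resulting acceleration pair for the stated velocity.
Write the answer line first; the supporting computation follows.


Answer: Gamma_sss = -18/11, Gamma_sst = 9/11, Gamma_stt = 0, Gamma_tss = -18/11, Gamma_tst = 9/11, Gamma_ttt = 0; accelerations (d^2s/dtau^2, d^2t/dtau^2) = (9/22, 9/22)

E = 13/4, F = 9/4, G = 13/4 at the point
E_s = -18, E_t = 9, F_s = -9/2, F_t = 9/2, G_s = 9, G_t = 0
EG - F^2 = 11/2;  g^inv = (2/11) * [[13/4, -9/4], [-9/4, 13/4]]
first-kind symbols [ij,l] = (1/2)(d_i g_jl + d_j g_il - d_l g_ij): [ss,s] = E_s/2 = -9, [ss,t] = F_s - E_t/2 = -9, [st,s] = E_t/2 = 9/2, [st,t] = G_s/2 = 9/2, [tt,s] = F_t - G_s/2 = 0, [tt,t] = G_t/2 = 0
Gamma^s_ij = (G*[ij,s] - F*[ij,t])/(EG - F^2), Gamma^t_ij = (E*[ij,t] - F*[ij,s])/(EG - F^2)
Gamma_sss = -18/11, Gamma_sst = 9/11, Gamma_stt = 0, Gamma_tss = -18/11, Gamma_tst = 9/11, Gamma_ttt = 0
d^2s/dtau^2 = -(Gamma_sss*(-1/2)^2 + 2*Gamma_sst*(-1/2)*(0) + Gamma_stt*(0)^2) = 9/22
d^2t/dtau^2 = -(Gamma_tss*(-1/2)^2 + 2*Gamma_tst*(-1/2)*(0) + Gamma_ttt*(0)^2) = 9/22


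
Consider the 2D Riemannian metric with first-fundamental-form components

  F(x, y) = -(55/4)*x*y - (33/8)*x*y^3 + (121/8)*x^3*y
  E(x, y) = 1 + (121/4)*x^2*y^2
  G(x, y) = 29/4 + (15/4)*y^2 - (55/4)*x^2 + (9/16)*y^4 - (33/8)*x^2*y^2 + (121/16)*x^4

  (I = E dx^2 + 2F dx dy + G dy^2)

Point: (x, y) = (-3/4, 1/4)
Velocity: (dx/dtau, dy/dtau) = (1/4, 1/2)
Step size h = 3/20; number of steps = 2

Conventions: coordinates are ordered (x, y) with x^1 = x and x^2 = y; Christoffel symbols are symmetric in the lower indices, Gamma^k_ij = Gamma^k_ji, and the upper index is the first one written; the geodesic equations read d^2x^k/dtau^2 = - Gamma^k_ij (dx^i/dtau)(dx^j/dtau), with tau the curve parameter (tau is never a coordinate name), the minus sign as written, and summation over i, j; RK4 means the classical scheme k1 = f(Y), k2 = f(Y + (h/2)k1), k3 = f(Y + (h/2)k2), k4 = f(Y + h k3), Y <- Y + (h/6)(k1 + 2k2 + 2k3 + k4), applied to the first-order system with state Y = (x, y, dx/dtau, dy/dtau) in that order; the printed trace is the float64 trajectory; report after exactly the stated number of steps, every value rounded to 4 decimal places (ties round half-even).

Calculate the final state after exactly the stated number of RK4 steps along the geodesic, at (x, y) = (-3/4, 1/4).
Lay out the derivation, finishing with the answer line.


f(Y) = (dx/dtau, dy/dtau, -Gamma^x_ij Y'^i Y'^j, -Gamma^y_ij Y'^i Y'^j) with the Gammas evaluated at the stage position; h = 0.150000; intermediate values shown to 6 dp
step 0: x = -0.7500, y = 0.2500, dx/dtau = 0.2500, dy/dtau = 0.5000
step 1:
  k1: at (x, y) = (-0.750000, 0.250000), (dx/dtau, dy/dtau) = (0.250000, 0.500000); Gamma_xxx = -0.462863, Gamma_xxy = 1.388588, Gamma_xyy = 0.126235, Gamma_yxx = -0.448836, Gamma_yxy = 1.346509, Gamma_yyy = 0.122410; k1 = (0.250000, 0.500000, -0.349777, -0.339178)
  k2: at (x, y) = (-0.731250, 0.287500), (dx/dtau, dy/dtau) = (0.223767, 0.474562); Gamma_xxx = -0.518195, Gamma_xxy = 1.318019, Gamma_xyy = 0.141326, Gamma_yxx = -0.489157, Gamma_yxy = 1.244161, Gamma_yyy = 0.133407; k2 = (0.223767, 0.474562, -0.285805, -0.269789)
  k3: at (x, y) = (-0.733217, 0.285592), (dx/dtau, dy/dtau) = (0.228565, 0.479766); Gamma_xxx = -0.517052, Gamma_xxy = 1.327459, Gamma_xyy = 0.141014, Gamma_yxx = -0.486095, Gamma_yxy = 1.247980, Gamma_yyy = 0.132571; k3 = (0.228565, 0.479766, -0.296578, -0.278821)
  k4: at (x, y) = (-0.715715, 0.321965), (dx/dtau, dy/dtau) = (0.205513, 0.458177); Gamma_xxx = -0.564891, Gamma_xxy = 1.255731, Gamma_xyy = 0.154061, Gamma_yxx = -0.521064, Gamma_yxy = 1.158305, Gamma_yyy = 0.142108; k4 = (0.205513, 0.458177, -0.244966, -0.225960)
  Y <- Y + (h/6)(k1 + 2k2 + 2k3 + k4): x = -0.7160, y = 0.3217, dx/dtau = 0.2060, dy/dtau = 0.4584
step 2:
  k1: at (x, y) = (-0.715996, 0.321671), (dx/dtau, dy/dtau) = (0.206012, 0.458441); Gamma_xxx = -0.564733, Gamma_xxy = 1.257018, Gamma_xyy = 0.154018, Gamma_yxx = -0.520635, Gamma_yxy = 1.158862, Gamma_yyy = 0.141991; k1 = (0.206012, 0.458441, -0.245839, -0.226642)
  k2: at (x, y) = (-0.700545, 0.356054), (dx/dtau, dy/dtau) = (0.187574, 0.441443); Gamma_xxx = -0.605995, Gamma_xxy = 1.192309, Gamma_xyy = 0.165271, Gamma_yxx = -0.550164, Gamma_yxy = 1.082462, Gamma_yyy = 0.150045; k2 = (0.187574, 0.441443, -0.208340, -0.189145)
  k3: at (x, y) = (-0.701928, 0.354779), (dx/dtau, dy/dtau) = (0.190387, 0.444255); Gamma_xxx = -0.605721, Gamma_xxy = 1.198415, Gamma_xyy = 0.165197, Gamma_yxx = -0.548146, Gamma_yxy = 1.084502, Gamma_yyy = 0.149494; k3 = (0.190387, 0.444255, -0.213373, -0.193091)
  k4: at (x, y) = (-0.687438, 0.388309), (dx/dtau, dy/dtau) = (0.174006, 0.429477); Gamma_xxx = -0.642422, Gamma_xxy = 1.137302, Gamma_xyy = 0.175206, Gamma_yxx = -0.574756, Gamma_yxy = 1.017511, Gamma_yyy = 0.156752; k4 = (0.174006, 0.429477, -0.182851, -0.163591)
  Y <- Y + (h/6)(k1 + 2k2 + 2k3 + k4): x = -0.6876, y = 0.3882, dx/dtau = 0.1742, dy/dtau = 0.4296

Answer: x = -0.6876, y = 0.3882, dx/dtau = 0.1742, dy/dtau = 0.4296
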